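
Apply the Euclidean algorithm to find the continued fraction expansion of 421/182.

[2; 3, 5, 5, 2]

Run the Euclidean algorithm on 421 and 182; the successive quotients are the partial quotients a_0, a_1, ... (each step inverts the fractional part left over by the previous one):
  421 = 2*182 + 57, so a_0 = 2.
  182 = 3*57 + 11, so a_1 = 3.
  57 = 5*11 + 2, so a_2 = 5.
  11 = 5*2 + 1, so a_3 = 5.
  2 = 2*1 + 0, so a_4 = 2.
The remainder reaches 0 after 5 divisions, so the expansion has 5 partial quotients, read off in order.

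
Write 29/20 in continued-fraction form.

Run the Euclidean algorithm on 29 and 20; the successive quotients are the partial quotients a_0, a_1, ... (each step inverts the fractional part left over by the previous one):
  29 = 1*20 + 9, so a_0 = 1.
  20 = 2*9 + 2, so a_1 = 2.
  9 = 4*2 + 1, so a_2 = 4.
  2 = 2*1 + 0, so a_3 = 2.
The remainder reaches 0 after 4 divisions, so the expansion has 4 partial quotients, read off in order.

[1; 2, 4, 2]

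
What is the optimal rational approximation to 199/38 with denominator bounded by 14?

68/13

Expand x = 199/38 as a continued fraction with the Euclidean algorithm:
  199 = 5*38 + 9, so a_0 = 5.
  38 = 4*9 + 2, so a_1 = 4.
  9 = 4*2 + 1, so a_2 = 4.
  2 = 2*1 + 0, so a_3 = 2.
so x = [5; 4, 4, 2].
Convergents (p_i = a_i*p_{i-1} + p_{i-2}, q_i = a_i*q_{i-1} + q_{i-2} with p_{-2}=0, p_{-1}=1, q_{-2}=1, q_{-1}=0), until the denominator exceeds 14:
  i=0: a_0=5, p_0 = 5*1 + 0 = 5, q_0 = 5*0 + 1 = 1.
  i=1: a_1=4, p_1 = 4*5 + 1 = 21, q_1 = 4*1 + 0 = 4.
  i=2: a_2=4, p_2 = 4*21 + 5 = 89, q_2 = 4*4 + 1 = 17.
q_2 = 17 > 14, so the last convergent with denominator <= 14 is p_1/q_1 = 21/4.
The closest fraction with denominator <= 14 is either p_1/q_1 or the intermediate fraction (k*p_1 + p_0)/(k*q_1 + q_0) with the largest k >= 1 whose denominator stays <= 14; these approach x as k grows, and every other convergent or intermediate fraction in range is farther away.
Largest k: floor((14 - q_0)/q_1) = floor((14 - 1)/4) = 3.
That gives (3*21 + 5)/(3*4 + 1) = 68/13.
Compare the errors: |x - 21/4| = |199*4 - 21*38|/(38*4) = 2/152, and |x - 68/13| = |199*13 - 68*38|/(38*13) = 3/494.
Cross-multiplying, 3*152 = 456 < 988 = 2*494, so 3/494 is smaller: the intermediate fraction 68/13 is closer to x than 21/4.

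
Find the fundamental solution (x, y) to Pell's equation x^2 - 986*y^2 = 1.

(x, y) = (49299, 1570)

First expand sqrt(986) as a continued fraction. With x_i = (sqrt(986) + m_i)/d_i and (m_0, d_0) = (0, 1): a_0 = floor(sqrt(986)) = 31, since 31^2 = 961 <= 986 < 1024 = 32^2.
Iterate m_{i+1} = d_i*a_i - m_i, d_{i+1} = (986 - m_{i+1}^2)/d_i, a_{i+1} = floor((a_0 + m_{i+1})/d_{i+1}):
  m_1 = 1*31 - 0 = 31, d_1 = (986 - 31^2)/1 = 25/1 = 25, a_1 = floor((31 + 31)/25) = 2.
  m_2 = 25*2 - 31 = 19, d_2 = (986 - 19^2)/25 = 625/25 = 25, a_2 = floor((31 + 19)/25) = 2.
  m_3 = 25*2 - 19 = 31, d_3 = (986 - 31^2)/25 = 25/25 = 1, a_3 = floor((31 + 31)/1) = 62.
  m_4 = 1*62 - 31 = 31, d_4 = (986 - 31^2)/1 = 25/1 = 25: (m_4, d_4) = (m_1, d_1) = (31, 25), so from here the quotients repeat a_1, ..., a_3; the period length is 3.
So sqrt(986) = [31; (2, 2, 62)] with period length k = 3.
k is odd, so (p_{k-1}, q_{k-1}) only solves x^2 - 986y^2 = -1 and the fundamental solution of x^2 - 986y^2 = 1 is (p_{2k-1}, q_{2k-1}) = (p_5, q_5); compute convergents through index 5, running through the period twice.
Convergents (p_i = a_i*p_{i-1} + p_{i-2}, q_i = a_i*q_{i-1} + q_{i-2} with p_{-2}=0, p_{-1}=1, q_{-2}=1, q_{-1}=0):
  i=0: a_0=31, p_0 = 31*1 + 0 = 31, q_0 = 31*0 + 1 = 1.
  i=1: a_1=2, p_1 = 2*31 + 1 = 63, q_1 = 2*1 + 0 = 2.
  i=2: a_2=2, p_2 = 2*63 + 31 = 157, q_2 = 2*2 + 1 = 5.
  i=3: a_3=62, p_3 = 62*157 + 63 = 9797, q_3 = 62*5 + 2 = 312.
  i=4: a_4=2, p_4 = 2*9797 + 157 = 19751, q_4 = 2*312 + 5 = 629.
  i=5: a_5=2, p_5 = 2*19751 + 9797 = 49299, q_5 = 2*629 + 312 = 1570.
Indeed p_2^2 - 986*q_2^2 = 24649 - 24650 = -1, not +1.
Check: 49299^2 - 986*1570^2 = 2430391401 - 2430391400 = 1, so (x, y) = (49299, 1570) solves the equation, and by the theorem it is the least positive solution.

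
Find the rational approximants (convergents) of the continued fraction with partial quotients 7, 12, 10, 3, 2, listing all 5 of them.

Using the convergent recurrence p_i = a_i*p_{i-1} + p_{i-2}, q_i = a_i*q_{i-1} + q_{i-2} with p_{-2}=0, p_{-1}=1, q_{-2}=1, q_{-1}=0:
  i=0: a_0=7, p_0 = 7*1 + 0 = 7, q_0 = 7*0 + 1 = 1.
  i=1: a_1=12, p_1 = 12*7 + 1 = 85, q_1 = 12*1 + 0 = 12.
  i=2: a_2=10, p_2 = 10*85 + 7 = 857, q_2 = 10*12 + 1 = 121.
  i=3: a_3=3, p_3 = 3*857 + 85 = 2656, q_3 = 3*121 + 12 = 375.
  i=4: a_4=2, p_4 = 2*2656 + 857 = 6169, q_4 = 2*375 + 121 = 871.

7/1, 85/12, 857/121, 2656/375, 6169/871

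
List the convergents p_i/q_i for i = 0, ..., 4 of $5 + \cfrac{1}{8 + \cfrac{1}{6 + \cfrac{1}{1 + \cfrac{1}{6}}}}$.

Using the convergent recurrence p_i = a_i*p_{i-1} + p_{i-2}, q_i = a_i*q_{i-1} + q_{i-2} with p_{-2}=0, p_{-1}=1, q_{-2}=1, q_{-1}=0:
  i=0: a_0=5, p_0 = 5*1 + 0 = 5, q_0 = 5*0 + 1 = 1.
  i=1: a_1=8, p_1 = 8*5 + 1 = 41, q_1 = 8*1 + 0 = 8.
  i=2: a_2=6, p_2 = 6*41 + 5 = 251, q_2 = 6*8 + 1 = 49.
  i=3: a_3=1, p_3 = 1*251 + 41 = 292, q_3 = 1*49 + 8 = 57.
  i=4: a_4=6, p_4 = 6*292 + 251 = 2003, q_4 = 6*57 + 49 = 391.

5/1, 41/8, 251/49, 292/57, 2003/391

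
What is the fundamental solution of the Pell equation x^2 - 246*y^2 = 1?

First expand sqrt(246) as a continued fraction. With x_i = (sqrt(246) + m_i)/d_i and (m_0, d_0) = (0, 1): a_0 = floor(sqrt(246)) = 15, since 15^2 = 225 <= 246 < 256 = 16^2.
Iterate m_{i+1} = d_i*a_i - m_i, d_{i+1} = (246 - m_{i+1}^2)/d_i, a_{i+1} = floor((a_0 + m_{i+1})/d_{i+1}):
  m_1 = 1*15 - 0 = 15, d_1 = (246 - 15^2)/1 = 21/1 = 21, a_1 = floor((15 + 15)/21) = 1.
  m_2 = 21*1 - 15 = 6, d_2 = (246 - 6^2)/21 = 210/21 = 10, a_2 = floor((15 + 6)/10) = 2.
  m_3 = 10*2 - 6 = 14, d_3 = (246 - 14^2)/10 = 50/10 = 5, a_3 = floor((15 + 14)/5) = 5.
  m_4 = 5*5 - 14 = 11, d_4 = (246 - 11^2)/5 = 125/5 = 25, a_4 = floor((15 + 11)/25) = 1.
  m_5 = 25*1 - 11 = 14, d_5 = (246 - 14^2)/25 = 50/25 = 2, a_5 = floor((15 + 14)/2) = 14.
  m_6 = 2*14 - 14 = 14, d_6 = (246 - 14^2)/2 = 50/2 = 25, a_6 = floor((15 + 14)/25) = 1.
  m_7 = 25*1 - 14 = 11, d_7 = (246 - 11^2)/25 = 125/25 = 5, a_7 = floor((15 + 11)/5) = 5.
  m_8 = 5*5 - 11 = 14, d_8 = (246 - 14^2)/5 = 50/5 = 10, a_8 = floor((15 + 14)/10) = 2.
  m_9 = 10*2 - 14 = 6, d_9 = (246 - 6^2)/10 = 210/10 = 21, a_9 = floor((15 + 6)/21) = 1.
  m_10 = 21*1 - 6 = 15, d_10 = (246 - 15^2)/21 = 21/21 = 1, a_10 = floor((15 + 15)/1) = 30.
  m_11 = 1*30 - 15 = 15, d_11 = (246 - 15^2)/1 = 21/1 = 21: (m_11, d_11) = (m_1, d_1) = (15, 21), so from here the quotients repeat a_1, ..., a_10; the period length is 10.
So sqrt(246) = [15; (1, 2, 5, 1, 14, 1, 5, 2, 1, 30)] with period length k = 10.
k is even, so the fundamental solution of x^2 - 246y^2 = 1 is (p_{k-1}, q_{k-1}) = (p_9, q_9); compute convergents through index 9.
Convergents (p_i = a_i*p_{i-1} + p_{i-2}, q_i = a_i*q_{i-1} + q_{i-2} with p_{-2}=0, p_{-1}=1, q_{-2}=1, q_{-1}=0):
  i=0: a_0=15, p_0 = 15*1 + 0 = 15, q_0 = 15*0 + 1 = 1.
  i=1: a_1=1, p_1 = 1*15 + 1 = 16, q_1 = 1*1 + 0 = 1.
  i=2: a_2=2, p_2 = 2*16 + 15 = 47, q_2 = 2*1 + 1 = 3.
  i=3: a_3=5, p_3 = 5*47 + 16 = 251, q_3 = 5*3 + 1 = 16.
  i=4: a_4=1, p_4 = 1*251 + 47 = 298, q_4 = 1*16 + 3 = 19.
  i=5: a_5=14, p_5 = 14*298 + 251 = 4423, q_5 = 14*19 + 16 = 282.
  i=6: a_6=1, p_6 = 1*4423 + 298 = 4721, q_6 = 1*282 + 19 = 301.
  i=7: a_7=5, p_7 = 5*4721 + 4423 = 28028, q_7 = 5*301 + 282 = 1787.
  i=8: a_8=2, p_8 = 2*28028 + 4721 = 60777, q_8 = 2*1787 + 301 = 3875.
  i=9: a_9=1, p_9 = 1*60777 + 28028 = 88805, q_9 = 1*3875 + 1787 = 5662.
Check: 88805^2 - 246*5662^2 = 7886328025 - 7886328024 = 1, so (x, y) = (88805, 5662) solves the equation, and by the theorem it is the least positive solution.

(x, y) = (88805, 5662)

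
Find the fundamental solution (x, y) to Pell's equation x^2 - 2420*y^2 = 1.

(x, y) = (930249, 18910)

First expand sqrt(2420) as a continued fraction. With x_i = (sqrt(2420) + m_i)/d_i and (m_0, d_0) = (0, 1): a_0 = floor(sqrt(2420)) = 49, since 49^2 = 2401 <= 2420 < 2500 = 50^2.
Iterate m_{i+1} = d_i*a_i - m_i, d_{i+1} = (2420 - m_{i+1}^2)/d_i, a_{i+1} = floor((a_0 + m_{i+1})/d_{i+1}):
  m_1 = 1*49 - 0 = 49, d_1 = (2420 - 49^2)/1 = 19/1 = 19, a_1 = floor((49 + 49)/19) = 5.
  m_2 = 19*5 - 49 = 46, d_2 = (2420 - 46^2)/19 = 304/19 = 16, a_2 = floor((49 + 46)/16) = 5.
  m_3 = 16*5 - 46 = 34, d_3 = (2420 - 34^2)/16 = 1264/16 = 79, a_3 = floor((49 + 34)/79) = 1.
  m_4 = 79*1 - 34 = 45, d_4 = (2420 - 45^2)/79 = 395/79 = 5, a_4 = floor((49 + 45)/5) = 18.
  m_5 = 5*18 - 45 = 45, d_5 = (2420 - 45^2)/5 = 395/5 = 79, a_5 = floor((49 + 45)/79) = 1.
  m_6 = 79*1 - 45 = 34, d_6 = (2420 - 34^2)/79 = 1264/79 = 16, a_6 = floor((49 + 34)/16) = 5.
  m_7 = 16*5 - 34 = 46, d_7 = (2420 - 46^2)/16 = 304/16 = 19, a_7 = floor((49 + 46)/19) = 5.
  m_8 = 19*5 - 46 = 49, d_8 = (2420 - 49^2)/19 = 19/19 = 1, a_8 = floor((49 + 49)/1) = 98.
  m_9 = 1*98 - 49 = 49, d_9 = (2420 - 49^2)/1 = 19/1 = 19: (m_9, d_9) = (m_1, d_1) = (49, 19), so from here the quotients repeat a_1, ..., a_8; the period length is 8.
So sqrt(2420) = [49; (5, 5, 1, 18, 1, 5, 5, 98)] with period length k = 8.
k is even, so the fundamental solution of x^2 - 2420y^2 = 1 is (p_{k-1}, q_{k-1}) = (p_7, q_7); compute convergents through index 7.
Convergents (p_i = a_i*p_{i-1} + p_{i-2}, q_i = a_i*q_{i-1} + q_{i-2} with p_{-2}=0, p_{-1}=1, q_{-2}=1, q_{-1}=0):
  i=0: a_0=49, p_0 = 49*1 + 0 = 49, q_0 = 49*0 + 1 = 1.
  i=1: a_1=5, p_1 = 5*49 + 1 = 246, q_1 = 5*1 + 0 = 5.
  i=2: a_2=5, p_2 = 5*246 + 49 = 1279, q_2 = 5*5 + 1 = 26.
  i=3: a_3=1, p_3 = 1*1279 + 246 = 1525, q_3 = 1*26 + 5 = 31.
  i=4: a_4=18, p_4 = 18*1525 + 1279 = 28729, q_4 = 18*31 + 26 = 584.
  i=5: a_5=1, p_5 = 1*28729 + 1525 = 30254, q_5 = 1*584 + 31 = 615.
  i=6: a_6=5, p_6 = 5*30254 + 28729 = 179999, q_6 = 5*615 + 584 = 3659.
  i=7: a_7=5, p_7 = 5*179999 + 30254 = 930249, q_7 = 5*3659 + 615 = 18910.
Check: 930249^2 - 2420*18910^2 = 865363202001 - 865363202000 = 1, so (x, y) = (930249, 18910) solves the equation, and by the theorem it is the least positive solution.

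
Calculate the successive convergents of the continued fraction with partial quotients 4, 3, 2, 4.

Using the convergent recurrence p_i = a_i*p_{i-1} + p_{i-2}, q_i = a_i*q_{i-1} + q_{i-2} with p_{-2}=0, p_{-1}=1, q_{-2}=1, q_{-1}=0:
  i=0: a_0=4, p_0 = 4*1 + 0 = 4, q_0 = 4*0 + 1 = 1.
  i=1: a_1=3, p_1 = 3*4 + 1 = 13, q_1 = 3*1 + 0 = 3.
  i=2: a_2=2, p_2 = 2*13 + 4 = 30, q_2 = 2*3 + 1 = 7.
  i=3: a_3=4, p_3 = 4*30 + 13 = 133, q_3 = 4*7 + 3 = 31.

4/1, 13/3, 30/7, 133/31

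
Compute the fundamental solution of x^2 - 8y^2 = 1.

(x, y) = (3, 1)

First expand sqrt(8) as a continued fraction. With x_i = (sqrt(8) + m_i)/d_i and (m_0, d_0) = (0, 1): a_0 = floor(sqrt(8)) = 2, since 2^2 = 4 <= 8 < 9 = 3^2.
Iterate m_{i+1} = d_i*a_i - m_i, d_{i+1} = (8 - m_{i+1}^2)/d_i, a_{i+1} = floor((a_0 + m_{i+1})/d_{i+1}):
  m_1 = 1*2 - 0 = 2, d_1 = (8 - 2^2)/1 = 4/1 = 4, a_1 = floor((2 + 2)/4) = 1.
  m_2 = 4*1 - 2 = 2, d_2 = (8 - 2^2)/4 = 4/4 = 1, a_2 = floor((2 + 2)/1) = 4.
  m_3 = 1*4 - 2 = 2, d_3 = (8 - 2^2)/1 = 4/1 = 4: (m_3, d_3) = (m_1, d_1) = (2, 4), so from here the quotients repeat a_1, a_2; the period length is 2.
So sqrt(8) = [2; (1, 4)] with period length k = 2.
k is even, so the fundamental solution of x^2 - 8y^2 = 1 is (p_{k-1}, q_{k-1}) = (p_1, q_1); compute convergents through index 1.
Convergents (p_i = a_i*p_{i-1} + p_{i-2}, q_i = a_i*q_{i-1} + q_{i-2} with p_{-2}=0, p_{-1}=1, q_{-2}=1, q_{-1}=0):
  i=0: a_0=2, p_0 = 2*1 + 0 = 2, q_0 = 2*0 + 1 = 1.
  i=1: a_1=1, p_1 = 1*2 + 1 = 3, q_1 = 1*1 + 0 = 1.
Check: 3^2 - 8*1^2 = 9 - 8 = 1, so (x, y) = (3, 1) solves the equation, and by the theorem it is the least positive solution.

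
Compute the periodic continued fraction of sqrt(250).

Write x_i = (sqrt(250) + m_i)/d_i with (m_0, d_0) = (0, 1). a_0 = floor(sqrt(250)) = 15, since 15^2 = 225 <= 250 < 256 = 16^2.
Iterate m_{i+1} = d_i*a_i - m_i, d_{i+1} = (250 - m_{i+1}^2)/d_i, a_{i+1} = floor((a_0 + m_{i+1})/d_{i+1}):
  m_1 = 1*15 - 0 = 15, d_1 = (250 - 15^2)/1 = 25/1 = 25, a_1 = floor((15 + 15)/25) = 1.
  m_2 = 25*1 - 15 = 10, d_2 = (250 - 10^2)/25 = 150/25 = 6, a_2 = floor((15 + 10)/6) = 4.
  m_3 = 6*4 - 10 = 14, d_3 = (250 - 14^2)/6 = 54/6 = 9, a_3 = floor((15 + 14)/9) = 3.
  m_4 = 9*3 - 14 = 13, d_4 = (250 - 13^2)/9 = 81/9 = 9, a_4 = floor((15 + 13)/9) = 3.
  m_5 = 9*3 - 13 = 14, d_5 = (250 - 14^2)/9 = 54/9 = 6, a_5 = floor((15 + 14)/6) = 4.
  m_6 = 6*4 - 14 = 10, d_6 = (250 - 10^2)/6 = 150/6 = 25, a_6 = floor((15 + 10)/25) = 1.
  m_7 = 25*1 - 10 = 15, d_7 = (250 - 15^2)/25 = 25/25 = 1, a_7 = floor((15 + 15)/1) = 30.
  m_8 = 1*30 - 15 = 15, d_8 = (250 - 15^2)/1 = 25/1 = 25: (m_8, d_8) = (m_1, d_1) = (15, 25), so from here the quotients repeat a_1, ..., a_7; the period length is 7.
Hence the expansion of sqrt(250) is a_0 = 15 followed by the repeating block 1, 4, 3, 3, 4, 1, 30 (period 7).

[15; (1, 4, 3, 3, 4, 1, 30)]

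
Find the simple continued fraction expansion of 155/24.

[6; 2, 5, 2]

Run the Euclidean algorithm on 155 and 24; the successive quotients are the partial quotients a_0, a_1, ... (each step inverts the fractional part left over by the previous one):
  155 = 6*24 + 11, so a_0 = 6.
  24 = 2*11 + 2, so a_1 = 2.
  11 = 5*2 + 1, so a_2 = 5.
  2 = 2*1 + 0, so a_3 = 2.
The remainder reaches 0 after 4 divisions, so the expansion has 4 partial quotients, read off in order.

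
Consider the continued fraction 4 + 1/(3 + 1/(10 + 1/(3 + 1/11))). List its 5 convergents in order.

Using the convergent recurrence p_i = a_i*p_{i-1} + p_{i-2}, q_i = a_i*q_{i-1} + q_{i-2} with p_{-2}=0, p_{-1}=1, q_{-2}=1, q_{-1}=0:
  i=0: a_0=4, p_0 = 4*1 + 0 = 4, q_0 = 4*0 + 1 = 1.
  i=1: a_1=3, p_1 = 3*4 + 1 = 13, q_1 = 3*1 + 0 = 3.
  i=2: a_2=10, p_2 = 10*13 + 4 = 134, q_2 = 10*3 + 1 = 31.
  i=3: a_3=3, p_3 = 3*134 + 13 = 415, q_3 = 3*31 + 3 = 96.
  i=4: a_4=11, p_4 = 11*415 + 134 = 4699, q_4 = 11*96 + 31 = 1087.

4/1, 13/3, 134/31, 415/96, 4699/1087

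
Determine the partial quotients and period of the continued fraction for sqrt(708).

Write x_i = (sqrt(708) + m_i)/d_i with (m_0, d_0) = (0, 1). a_0 = floor(sqrt(708)) = 26, since 26^2 = 676 <= 708 < 729 = 27^2.
Iterate m_{i+1} = d_i*a_i - m_i, d_{i+1} = (708 - m_{i+1}^2)/d_i, a_{i+1} = floor((a_0 + m_{i+1})/d_{i+1}):
  m_1 = 1*26 - 0 = 26, d_1 = (708 - 26^2)/1 = 32/1 = 32, a_1 = floor((26 + 26)/32) = 1.
  m_2 = 32*1 - 26 = 6, d_2 = (708 - 6^2)/32 = 672/32 = 21, a_2 = floor((26 + 6)/21) = 1.
  m_3 = 21*1 - 6 = 15, d_3 = (708 - 15^2)/21 = 483/21 = 23, a_3 = floor((26 + 15)/23) = 1.
  m_4 = 23*1 - 15 = 8, d_4 = (708 - 8^2)/23 = 644/23 = 28, a_4 = floor((26 + 8)/28) = 1.
  m_5 = 28*1 - 8 = 20, d_5 = (708 - 20^2)/28 = 308/28 = 11, a_5 = floor((26 + 20)/11) = 4.
  m_6 = 11*4 - 20 = 24, d_6 = (708 - 24^2)/11 = 132/11 = 12, a_6 = floor((26 + 24)/12) = 4.
  m_7 = 12*4 - 24 = 24, d_7 = (708 - 24^2)/12 = 132/12 = 11, a_7 = floor((26 + 24)/11) = 4.
  m_8 = 11*4 - 24 = 20, d_8 = (708 - 20^2)/11 = 308/11 = 28, a_8 = floor((26 + 20)/28) = 1.
  m_9 = 28*1 - 20 = 8, d_9 = (708 - 8^2)/28 = 644/28 = 23, a_9 = floor((26 + 8)/23) = 1.
  m_10 = 23*1 - 8 = 15, d_10 = (708 - 15^2)/23 = 483/23 = 21, a_10 = floor((26 + 15)/21) = 1.
  m_11 = 21*1 - 15 = 6, d_11 = (708 - 6^2)/21 = 672/21 = 32, a_11 = floor((26 + 6)/32) = 1.
  m_12 = 32*1 - 6 = 26, d_12 = (708 - 26^2)/32 = 32/32 = 1, a_12 = floor((26 + 26)/1) = 52.
  m_13 = 1*52 - 26 = 26, d_13 = (708 - 26^2)/1 = 32/1 = 32: (m_13, d_13) = (m_1, d_1) = (26, 32), so from here the quotients repeat a_1, ..., a_12; the period length is 12.
Hence the expansion of sqrt(708) is a_0 = 26 followed by the repeating block 1, 1, 1, 1, 4, 4, 4, 1, 1, 1, 1, 52 (period 12).

[26; (1, 1, 1, 1, 4, 4, 4, 1, 1, 1, 1, 52)]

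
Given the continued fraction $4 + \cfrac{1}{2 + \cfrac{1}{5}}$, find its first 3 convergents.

Using the convergent recurrence p_i = a_i*p_{i-1} + p_{i-2}, q_i = a_i*q_{i-1} + q_{i-2} with p_{-2}=0, p_{-1}=1, q_{-2}=1, q_{-1}=0:
  i=0: a_0=4, p_0 = 4*1 + 0 = 4, q_0 = 4*0 + 1 = 1.
  i=1: a_1=2, p_1 = 2*4 + 1 = 9, q_1 = 2*1 + 0 = 2.
  i=2: a_2=5, p_2 = 5*9 + 4 = 49, q_2 = 5*2 + 1 = 11.

4/1, 9/2, 49/11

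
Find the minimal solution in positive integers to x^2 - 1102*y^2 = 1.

(x, y) = (11382443, 342882)

First expand sqrt(1102) as a continued fraction. With x_i = (sqrt(1102) + m_i)/d_i and (m_0, d_0) = (0, 1): a_0 = floor(sqrt(1102)) = 33, since 33^2 = 1089 <= 1102 < 1156 = 34^2.
Iterate m_{i+1} = d_i*a_i - m_i, d_{i+1} = (1102 - m_{i+1}^2)/d_i, a_{i+1} = floor((a_0 + m_{i+1})/d_{i+1}):
  m_1 = 1*33 - 0 = 33, d_1 = (1102 - 33^2)/1 = 13/1 = 13, a_1 = floor((33 + 33)/13) = 5.
  m_2 = 13*5 - 33 = 32, d_2 = (1102 - 32^2)/13 = 78/13 = 6, a_2 = floor((33 + 32)/6) = 10.
  m_3 = 6*10 - 32 = 28, d_3 = (1102 - 28^2)/6 = 318/6 = 53, a_3 = floor((33 + 28)/53) = 1.
  m_4 = 53*1 - 28 = 25, d_4 = (1102 - 25^2)/53 = 477/53 = 9, a_4 = floor((33 + 25)/9) = 6.
  m_5 = 9*6 - 25 = 29, d_5 = (1102 - 29^2)/9 = 261/9 = 29, a_5 = floor((33 + 29)/29) = 2.
  m_6 = 29*2 - 29 = 29, d_6 = (1102 - 29^2)/29 = 261/29 = 9, a_6 = floor((33 + 29)/9) = 6.
  m_7 = 9*6 - 29 = 25, d_7 = (1102 - 25^2)/9 = 477/9 = 53, a_7 = floor((33 + 25)/53) = 1.
  m_8 = 53*1 - 25 = 28, d_8 = (1102 - 28^2)/53 = 318/53 = 6, a_8 = floor((33 + 28)/6) = 10.
  m_9 = 6*10 - 28 = 32, d_9 = (1102 - 32^2)/6 = 78/6 = 13, a_9 = floor((33 + 32)/13) = 5.
  m_10 = 13*5 - 32 = 33, d_10 = (1102 - 33^2)/13 = 13/13 = 1, a_10 = floor((33 + 33)/1) = 66.
  m_11 = 1*66 - 33 = 33, d_11 = (1102 - 33^2)/1 = 13/1 = 13: (m_11, d_11) = (m_1, d_1) = (33, 13), so from here the quotients repeat a_1, ..., a_10; the period length is 10.
So sqrt(1102) = [33; (5, 10, 1, 6, 2, 6, 1, 10, 5, 66)] with period length k = 10.
k is even, so the fundamental solution of x^2 - 1102y^2 = 1 is (p_{k-1}, q_{k-1}) = (p_9, q_9); compute convergents through index 9.
Convergents (p_i = a_i*p_{i-1} + p_{i-2}, q_i = a_i*q_{i-1} + q_{i-2} with p_{-2}=0, p_{-1}=1, q_{-2}=1, q_{-1}=0):
  i=0: a_0=33, p_0 = 33*1 + 0 = 33, q_0 = 33*0 + 1 = 1.
  i=1: a_1=5, p_1 = 5*33 + 1 = 166, q_1 = 5*1 + 0 = 5.
  i=2: a_2=10, p_2 = 10*166 + 33 = 1693, q_2 = 10*5 + 1 = 51.
  i=3: a_3=1, p_3 = 1*1693 + 166 = 1859, q_3 = 1*51 + 5 = 56.
  i=4: a_4=6, p_4 = 6*1859 + 1693 = 12847, q_4 = 6*56 + 51 = 387.
  i=5: a_5=2, p_5 = 2*12847 + 1859 = 27553, q_5 = 2*387 + 56 = 830.
  i=6: a_6=6, p_6 = 6*27553 + 12847 = 178165, q_6 = 6*830 + 387 = 5367.
  i=7: a_7=1, p_7 = 1*178165 + 27553 = 205718, q_7 = 1*5367 + 830 = 6197.
  i=8: a_8=10, p_8 = 10*205718 + 178165 = 2235345, q_8 = 10*6197 + 5367 = 67337.
  i=9: a_9=5, p_9 = 5*2235345 + 205718 = 11382443, q_9 = 5*67337 + 6197 = 342882.
Check: 11382443^2 - 1102*342882^2 = 129560008648249 - 129560008648248 = 1, so (x, y) = (11382443, 342882) solves the equation, and by the theorem it is the least positive solution.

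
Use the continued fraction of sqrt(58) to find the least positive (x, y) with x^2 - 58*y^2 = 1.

(x, y) = (19603, 2574)

First expand sqrt(58) as a continued fraction. With x_i = (sqrt(58) + m_i)/d_i and (m_0, d_0) = (0, 1): a_0 = floor(sqrt(58)) = 7, since 7^2 = 49 <= 58 < 64 = 8^2.
Iterate m_{i+1} = d_i*a_i - m_i, d_{i+1} = (58 - m_{i+1}^2)/d_i, a_{i+1} = floor((a_0 + m_{i+1})/d_{i+1}):
  m_1 = 1*7 - 0 = 7, d_1 = (58 - 7^2)/1 = 9/1 = 9, a_1 = floor((7 + 7)/9) = 1.
  m_2 = 9*1 - 7 = 2, d_2 = (58 - 2^2)/9 = 54/9 = 6, a_2 = floor((7 + 2)/6) = 1.
  m_3 = 6*1 - 2 = 4, d_3 = (58 - 4^2)/6 = 42/6 = 7, a_3 = floor((7 + 4)/7) = 1.
  m_4 = 7*1 - 4 = 3, d_4 = (58 - 3^2)/7 = 49/7 = 7, a_4 = floor((7 + 3)/7) = 1.
  m_5 = 7*1 - 3 = 4, d_5 = (58 - 4^2)/7 = 42/7 = 6, a_5 = floor((7 + 4)/6) = 1.
  m_6 = 6*1 - 4 = 2, d_6 = (58 - 2^2)/6 = 54/6 = 9, a_6 = floor((7 + 2)/9) = 1.
  m_7 = 9*1 - 2 = 7, d_7 = (58 - 7^2)/9 = 9/9 = 1, a_7 = floor((7 + 7)/1) = 14.
  m_8 = 1*14 - 7 = 7, d_8 = (58 - 7^2)/1 = 9/1 = 9: (m_8, d_8) = (m_1, d_1) = (7, 9), so from here the quotients repeat a_1, ..., a_7; the period length is 7.
So sqrt(58) = [7; (1, 1, 1, 1, 1, 1, 14)] with period length k = 7.
k is odd, so (p_{k-1}, q_{k-1}) only solves x^2 - 58y^2 = -1 and the fundamental solution of x^2 - 58y^2 = 1 is (p_{2k-1}, q_{2k-1}) = (p_13, q_13); compute convergents through index 13, running through the period twice.
Convergents (p_i = a_i*p_{i-1} + p_{i-2}, q_i = a_i*q_{i-1} + q_{i-2} with p_{-2}=0, p_{-1}=1, q_{-2}=1, q_{-1}=0):
  i=0: a_0=7, p_0 = 7*1 + 0 = 7, q_0 = 7*0 + 1 = 1.
  i=1: a_1=1, p_1 = 1*7 + 1 = 8, q_1 = 1*1 + 0 = 1.
  i=2: a_2=1, p_2 = 1*8 + 7 = 15, q_2 = 1*1 + 1 = 2.
  i=3: a_3=1, p_3 = 1*15 + 8 = 23, q_3 = 1*2 + 1 = 3.
  i=4: a_4=1, p_4 = 1*23 + 15 = 38, q_4 = 1*3 + 2 = 5.
  i=5: a_5=1, p_5 = 1*38 + 23 = 61, q_5 = 1*5 + 3 = 8.
  i=6: a_6=1, p_6 = 1*61 + 38 = 99, q_6 = 1*8 + 5 = 13.
  i=7: a_7=14, p_7 = 14*99 + 61 = 1447, q_7 = 14*13 + 8 = 190.
  i=8: a_8=1, p_8 = 1*1447 + 99 = 1546, q_8 = 1*190 + 13 = 203.
  i=9: a_9=1, p_9 = 1*1546 + 1447 = 2993, q_9 = 1*203 + 190 = 393.
  i=10: a_10=1, p_10 = 1*2993 + 1546 = 4539, q_10 = 1*393 + 203 = 596.
  i=11: a_11=1, p_11 = 1*4539 + 2993 = 7532, q_11 = 1*596 + 393 = 989.
  i=12: a_12=1, p_12 = 1*7532 + 4539 = 12071, q_12 = 1*989 + 596 = 1585.
  i=13: a_13=1, p_13 = 1*12071 + 7532 = 19603, q_13 = 1*1585 + 989 = 2574.
Indeed p_6^2 - 58*q_6^2 = 9801 - 9802 = -1, not +1.
Check: 19603^2 - 58*2574^2 = 384277609 - 384277608 = 1, so (x, y) = (19603, 2574) solves the equation, and by the theorem it is the least positive solution.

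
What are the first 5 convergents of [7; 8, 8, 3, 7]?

7/1, 57/8, 463/65, 1446/203, 10585/1486

Using the convergent recurrence p_i = a_i*p_{i-1} + p_{i-2}, q_i = a_i*q_{i-1} + q_{i-2} with p_{-2}=0, p_{-1}=1, q_{-2}=1, q_{-1}=0:
  i=0: a_0=7, p_0 = 7*1 + 0 = 7, q_0 = 7*0 + 1 = 1.
  i=1: a_1=8, p_1 = 8*7 + 1 = 57, q_1 = 8*1 + 0 = 8.
  i=2: a_2=8, p_2 = 8*57 + 7 = 463, q_2 = 8*8 + 1 = 65.
  i=3: a_3=3, p_3 = 3*463 + 57 = 1446, q_3 = 3*65 + 8 = 203.
  i=4: a_4=7, p_4 = 7*1446 + 463 = 10585, q_4 = 7*203 + 65 = 1486.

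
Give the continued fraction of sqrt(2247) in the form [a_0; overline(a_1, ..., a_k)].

[47; overline(2, 2, 15, 2, 2, 94)]

Write x_i = (sqrt(2247) + m_i)/d_i with (m_0, d_0) = (0, 1). a_0 = floor(sqrt(2247)) = 47, since 47^2 = 2209 <= 2247 < 2304 = 48^2.
Iterate m_{i+1} = d_i*a_i - m_i, d_{i+1} = (2247 - m_{i+1}^2)/d_i, a_{i+1} = floor((a_0 + m_{i+1})/d_{i+1}):
  m_1 = 1*47 - 0 = 47, d_1 = (2247 - 47^2)/1 = 38/1 = 38, a_1 = floor((47 + 47)/38) = 2.
  m_2 = 38*2 - 47 = 29, d_2 = (2247 - 29^2)/38 = 1406/38 = 37, a_2 = floor((47 + 29)/37) = 2.
  m_3 = 37*2 - 29 = 45, d_3 = (2247 - 45^2)/37 = 222/37 = 6, a_3 = floor((47 + 45)/6) = 15.
  m_4 = 6*15 - 45 = 45, d_4 = (2247 - 45^2)/6 = 222/6 = 37, a_4 = floor((47 + 45)/37) = 2.
  m_5 = 37*2 - 45 = 29, d_5 = (2247 - 29^2)/37 = 1406/37 = 38, a_5 = floor((47 + 29)/38) = 2.
  m_6 = 38*2 - 29 = 47, d_6 = (2247 - 47^2)/38 = 38/38 = 1, a_6 = floor((47 + 47)/1) = 94.
  m_7 = 1*94 - 47 = 47, d_7 = (2247 - 47^2)/1 = 38/1 = 38: (m_7, d_7) = (m_1, d_1) = (47, 38), so from here the quotients repeat a_1, ..., a_6; the period length is 6.
Hence the expansion of sqrt(2247) is a_0 = 47 followed by the repeating block 2, 2, 15, 2, 2, 94 (period 6).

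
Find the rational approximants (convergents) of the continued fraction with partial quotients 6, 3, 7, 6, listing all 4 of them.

Using the convergent recurrence p_i = a_i*p_{i-1} + p_{i-2}, q_i = a_i*q_{i-1} + q_{i-2} with p_{-2}=0, p_{-1}=1, q_{-2}=1, q_{-1}=0:
  i=0: a_0=6, p_0 = 6*1 + 0 = 6, q_0 = 6*0 + 1 = 1.
  i=1: a_1=3, p_1 = 3*6 + 1 = 19, q_1 = 3*1 + 0 = 3.
  i=2: a_2=7, p_2 = 7*19 + 6 = 139, q_2 = 7*3 + 1 = 22.
  i=3: a_3=6, p_3 = 6*139 + 19 = 853, q_3 = 6*22 + 3 = 135.

6/1, 19/3, 139/22, 853/135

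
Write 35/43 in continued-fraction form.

Run the Euclidean algorithm on 35 and 43; the successive quotients are the partial quotients a_0, a_1, ... (each step inverts the fractional part left over by the previous one):
  35 = 0*43 + 35, so a_0 = 0.
  43 = 1*35 + 8, so a_1 = 1.
  35 = 4*8 + 3, so a_2 = 4.
  8 = 2*3 + 2, so a_3 = 2.
  3 = 1*2 + 1, so a_4 = 1.
  2 = 2*1 + 0, so a_5 = 2.
The remainder reaches 0 after 6 divisions, so the expansion has 6 partial quotients, read off in order.

[0; 1, 4, 2, 1, 2]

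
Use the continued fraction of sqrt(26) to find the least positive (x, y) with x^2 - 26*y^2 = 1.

First expand sqrt(26) as a continued fraction. With x_i = (sqrt(26) + m_i)/d_i and (m_0, d_0) = (0, 1): a_0 = floor(sqrt(26)) = 5, since 5^2 = 25 <= 26 < 36 = 6^2.
Iterate m_{i+1} = d_i*a_i - m_i, d_{i+1} = (26 - m_{i+1}^2)/d_i, a_{i+1} = floor((a_0 + m_{i+1})/d_{i+1}):
  m_1 = 1*5 - 0 = 5, d_1 = (26 - 5^2)/1 = 1/1 = 1, a_1 = floor((5 + 5)/1) = 10.
  m_2 = 1*10 - 5 = 5, d_2 = (26 - 5^2)/1 = 1/1 = 1: (m_2, d_2) = (m_1, d_1) = (5, 1), so from here the quotient a_1 repeats; the period length is 1.
So sqrt(26) = [5; (10)] with period length k = 1.
k is odd, so (p_{k-1}, q_{k-1}) only solves x^2 - 26y^2 = -1 and the fundamental solution of x^2 - 26y^2 = 1 is (p_{2k-1}, q_{2k-1}) = (p_1, q_1); compute convergents through index 1, running through the period twice.
Convergents (p_i = a_i*p_{i-1} + p_{i-2}, q_i = a_i*q_{i-1} + q_{i-2} with p_{-2}=0, p_{-1}=1, q_{-2}=1, q_{-1}=0):
  i=0: a_0=5, p_0 = 5*1 + 0 = 5, q_0 = 5*0 + 1 = 1.
  i=1: a_1=10, p_1 = 10*5 + 1 = 51, q_1 = 10*1 + 0 = 10.
Indeed p_0^2 - 26*q_0^2 = 25 - 26 = -1, not +1.
Check: 51^2 - 26*10^2 = 2601 - 2600 = 1, so (x, y) = (51, 10) solves the equation, and by the theorem it is the least positive solution.

(x, y) = (51, 10)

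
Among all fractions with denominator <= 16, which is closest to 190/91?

23/11

Expand x = 190/91 as a continued fraction with the Euclidean algorithm:
  190 = 2*91 + 8, so a_0 = 2.
  91 = 11*8 + 3, so a_1 = 11.
  8 = 2*3 + 2, so a_2 = 2.
  3 = 1*2 + 1, so a_3 = 1.
  2 = 2*1 + 0, so a_4 = 2.
so x = [2; 11, 2, 1, 2].
Convergents (p_i = a_i*p_{i-1} + p_{i-2}, q_i = a_i*q_{i-1} + q_{i-2} with p_{-2}=0, p_{-1}=1, q_{-2}=1, q_{-1}=0), until the denominator exceeds 16:
  i=0: a_0=2, p_0 = 2*1 + 0 = 2, q_0 = 2*0 + 1 = 1.
  i=1: a_1=11, p_1 = 11*2 + 1 = 23, q_1 = 11*1 + 0 = 11.
  i=2: a_2=2, p_2 = 2*23 + 2 = 48, q_2 = 2*11 + 1 = 23.
q_2 = 23 > 16, so the last convergent with denominator <= 16 is p_1/q_1 = 23/11.
The closest fraction with denominator <= 16 is either p_1/q_1 or the intermediate fraction (k*p_1 + p_0)/(k*q_1 + q_0) with the largest k >= 1 whose denominator stays <= 16; these approach x as k grows, and every other convergent or intermediate fraction in range is farther away.
Largest k: floor((16 - q_0)/q_1) = floor((16 - 1)/11) = 1.
That gives (1*23 + 2)/(1*11 + 1) = 25/12.
Compare the errors: |x - 23/11| = |190*11 - 23*91|/(91*11) = 3/1001, and |x - 25/12| = |190*12 - 25*91|/(91*12) = 5/1092.
Cross-multiplying, 3*1092 = 3276 < 5005 = 5*1001, so 3/1001 is smaller: the convergent 23/11 is closer to x than 25/12.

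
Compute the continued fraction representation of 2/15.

[0; 7, 2]

Run the Euclidean algorithm on 2 and 15; the successive quotients are the partial quotients a_0, a_1, ... (each step inverts the fractional part left over by the previous one):
  2 = 0*15 + 2, so a_0 = 0.
  15 = 7*2 + 1, so a_1 = 7.
  2 = 2*1 + 0, so a_2 = 2.
The remainder reaches 0 after 3 divisions, so the expansion has 3 partial quotients, read off in order.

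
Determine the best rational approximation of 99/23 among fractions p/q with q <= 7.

30/7

Expand x = 99/23 as a continued fraction with the Euclidean algorithm:
  99 = 4*23 + 7, so a_0 = 4.
  23 = 3*7 + 2, so a_1 = 3.
  7 = 3*2 + 1, so a_2 = 3.
  2 = 2*1 + 0, so a_3 = 2.
so x = [4; 3, 3, 2].
Convergents (p_i = a_i*p_{i-1} + p_{i-2}, q_i = a_i*q_{i-1} + q_{i-2} with p_{-2}=0, p_{-1}=1, q_{-2}=1, q_{-1}=0), until the denominator exceeds 7:
  i=0: a_0=4, p_0 = 4*1 + 0 = 4, q_0 = 4*0 + 1 = 1.
  i=1: a_1=3, p_1 = 3*4 + 1 = 13, q_1 = 3*1 + 0 = 3.
  i=2: a_2=3, p_2 = 3*13 + 4 = 43, q_2 = 3*3 + 1 = 10.
q_2 = 10 > 7, so the last convergent with denominator <= 7 is p_1/q_1 = 13/3.
The closest fraction with denominator <= 7 is either p_1/q_1 or the intermediate fraction (k*p_1 + p_0)/(k*q_1 + q_0) with the largest k >= 1 whose denominator stays <= 7; these approach x as k grows, and every other convergent or intermediate fraction in range is farther away.
Largest k: floor((7 - q_0)/q_1) = floor((7 - 1)/3) = 2.
That gives (2*13 + 4)/(2*3 + 1) = 30/7.
Compare the errors: |x - 13/3| = |99*3 - 13*23|/(23*3) = 2/69, and |x - 30/7| = |99*7 - 30*23|/(23*7) = 3/161.
Cross-multiplying, 3*69 = 207 < 322 = 2*161, so 3/161 is smaller: the intermediate fraction 30/7 is closer to x than 13/3.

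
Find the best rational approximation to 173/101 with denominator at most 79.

Expand x = 173/101 as a continued fraction with the Euclidean algorithm:
  173 = 1*101 + 72, so a_0 = 1.
  101 = 1*72 + 29, so a_1 = 1.
  72 = 2*29 + 14, so a_2 = 2.
  29 = 2*14 + 1, so a_3 = 2.
  14 = 14*1 + 0, so a_4 = 14.
so x = [1; 1, 2, 2, 14].
Convergents (p_i = a_i*p_{i-1} + p_{i-2}, q_i = a_i*q_{i-1} + q_{i-2} with p_{-2}=0, p_{-1}=1, q_{-2}=1, q_{-1}=0), until the denominator exceeds 79:
  i=0: a_0=1, p_0 = 1*1 + 0 = 1, q_0 = 1*0 + 1 = 1.
  i=1: a_1=1, p_1 = 1*1 + 1 = 2, q_1 = 1*1 + 0 = 1.
  i=2: a_2=2, p_2 = 2*2 + 1 = 5, q_2 = 2*1 + 1 = 3.
  i=3: a_3=2, p_3 = 2*5 + 2 = 12, q_3 = 2*3 + 1 = 7.
  i=4: a_4=14, p_4 = 14*12 + 5 = 173, q_4 = 14*7 + 3 = 101.
q_4 = 101 > 79, so the last convergent with denominator <= 79 is p_3/q_3 = 12/7.
The closest fraction with denominator <= 79 is either p_3/q_3 or the intermediate fraction (k*p_3 + p_2)/(k*q_3 + q_2) with the largest k >= 1 whose denominator stays <= 79; these approach x as k grows, and every other convergent or intermediate fraction in range is farther away.
Largest k: floor((79 - q_2)/q_3) = floor((79 - 3)/7) = 10.
That gives (10*12 + 5)/(10*7 + 3) = 125/73.
Compare the errors: |x - 12/7| = |173*7 - 12*101|/(101*7) = 1/707, and |x - 125/73| = |173*73 - 125*101|/(101*73) = 4/7373.
Cross-multiplying, 4*707 = 2828 < 7373 = 1*7373, so 4/7373 is smaller: the intermediate fraction 125/73 is closer to x than 12/7.

125/73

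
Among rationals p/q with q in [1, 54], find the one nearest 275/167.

Expand x = 275/167 as a continued fraction with the Euclidean algorithm:
  275 = 1*167 + 108, so a_0 = 1.
  167 = 1*108 + 59, so a_1 = 1.
  108 = 1*59 + 49, so a_2 = 1.
  59 = 1*49 + 10, so a_3 = 1.
  49 = 4*10 + 9, so a_4 = 4.
  10 = 1*9 + 1, so a_5 = 1.
  9 = 9*1 + 0, so a_6 = 9.
so x = [1; 1, 1, 1, 4, 1, 9].
Convergents (p_i = a_i*p_{i-1} + p_{i-2}, q_i = a_i*q_{i-1} + q_{i-2} with p_{-2}=0, p_{-1}=1, q_{-2}=1, q_{-1}=0), until the denominator exceeds 54:
  i=0: a_0=1, p_0 = 1*1 + 0 = 1, q_0 = 1*0 + 1 = 1.
  i=1: a_1=1, p_1 = 1*1 + 1 = 2, q_1 = 1*1 + 0 = 1.
  i=2: a_2=1, p_2 = 1*2 + 1 = 3, q_2 = 1*1 + 1 = 2.
  i=3: a_3=1, p_3 = 1*3 + 2 = 5, q_3 = 1*2 + 1 = 3.
  i=4: a_4=4, p_4 = 4*5 + 3 = 23, q_4 = 4*3 + 2 = 14.
  i=5: a_5=1, p_5 = 1*23 + 5 = 28, q_5 = 1*14 + 3 = 17.
  i=6: a_6=9, p_6 = 9*28 + 23 = 275, q_6 = 9*17 + 14 = 167.
q_6 = 167 > 54, so the last convergent with denominator <= 54 is p_5/q_5 = 28/17.
The closest fraction with denominator <= 54 is either p_5/q_5 or the intermediate fraction (k*p_5 + p_4)/(k*q_5 + q_4) with the largest k >= 1 whose denominator stays <= 54; these approach x as k grows, and every other convergent or intermediate fraction in range is farther away.
Largest k: floor((54 - q_4)/q_5) = floor((54 - 14)/17) = 2.
That gives (2*28 + 23)/(2*17 + 14) = 79/48.
Compare the errors: |x - 28/17| = |275*17 - 28*167|/(167*17) = 1/2839, and |x - 79/48| = |275*48 - 79*167|/(167*48) = 7/8016.
Cross-multiplying, 1*8016 = 8016 < 19873 = 7*2839, so 1/2839 is smaller: the convergent 28/17 is closer to x than 79/48.

28/17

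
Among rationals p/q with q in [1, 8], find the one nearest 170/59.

23/8

Expand x = 170/59 as a continued fraction with the Euclidean algorithm:
  170 = 2*59 + 52, so a_0 = 2.
  59 = 1*52 + 7, so a_1 = 1.
  52 = 7*7 + 3, so a_2 = 7.
  7 = 2*3 + 1, so a_3 = 2.
  3 = 3*1 + 0, so a_4 = 3.
so x = [2; 1, 7, 2, 3].
Convergents (p_i = a_i*p_{i-1} + p_{i-2}, q_i = a_i*q_{i-1} + q_{i-2} with p_{-2}=0, p_{-1}=1, q_{-2}=1, q_{-1}=0), until the denominator exceeds 8:
  i=0: a_0=2, p_0 = 2*1 + 0 = 2, q_0 = 2*0 + 1 = 1.
  i=1: a_1=1, p_1 = 1*2 + 1 = 3, q_1 = 1*1 + 0 = 1.
  i=2: a_2=7, p_2 = 7*3 + 2 = 23, q_2 = 7*1 + 1 = 8.
  i=3: a_3=2, p_3 = 2*23 + 3 = 49, q_3 = 2*8 + 1 = 17.
q_3 = 17 > 8, so the last convergent with denominator <= 8 is p_2/q_2 = 23/8.
The closest fraction with denominator <= 8 is either p_2/q_2 or the intermediate fraction (k*p_2 + p_1)/(k*q_2 + q_1) with the largest k >= 1 whose denominator stays <= 8; these approach x as k grows, and every other convergent or intermediate fraction in range is farther away.
Largest k: floor((8 - q_1)/q_2) = floor((8 - 1)/8) = 0.
Since k = 0, no intermediate fraction beyond p_2/q_2 has denominator <= 8, so the convergent 23/8 is the closest (its error is |170*8 - 23*59|/(59*8) = 3/472).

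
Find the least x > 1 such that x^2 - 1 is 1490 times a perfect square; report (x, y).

First expand sqrt(1490) as a continued fraction. With x_i = (sqrt(1490) + m_i)/d_i and (m_0, d_0) = (0, 1): a_0 = floor(sqrt(1490)) = 38, since 38^2 = 1444 <= 1490 < 1521 = 39^2.
Iterate m_{i+1} = d_i*a_i - m_i, d_{i+1} = (1490 - m_{i+1}^2)/d_i, a_{i+1} = floor((a_0 + m_{i+1})/d_{i+1}):
  m_1 = 1*38 - 0 = 38, d_1 = (1490 - 38^2)/1 = 46/1 = 46, a_1 = floor((38 + 38)/46) = 1.
  m_2 = 46*1 - 38 = 8, d_2 = (1490 - 8^2)/46 = 1426/46 = 31, a_2 = floor((38 + 8)/31) = 1.
  m_3 = 31*1 - 8 = 23, d_3 = (1490 - 23^2)/31 = 961/31 = 31, a_3 = floor((38 + 23)/31) = 1.
  m_4 = 31*1 - 23 = 8, d_4 = (1490 - 8^2)/31 = 1426/31 = 46, a_4 = floor((38 + 8)/46) = 1.
  m_5 = 46*1 - 8 = 38, d_5 = (1490 - 38^2)/46 = 46/46 = 1, a_5 = floor((38 + 38)/1) = 76.
  m_6 = 1*76 - 38 = 38, d_6 = (1490 - 38^2)/1 = 46/1 = 46: (m_6, d_6) = (m_1, d_1) = (38, 46), so from here the quotients repeat a_1, ..., a_5; the period length is 5.
So sqrt(1490) = [38; (1, 1, 1, 1, 76)] with period length k = 5.
k is odd, so (p_{k-1}, q_{k-1}) only solves x^2 - 1490y^2 = -1 and the fundamental solution of x^2 - 1490y^2 = 1 is (p_{2k-1}, q_{2k-1}) = (p_9, q_9); compute convergents through index 9, running through the period twice.
Convergents (p_i = a_i*p_{i-1} + p_{i-2}, q_i = a_i*q_{i-1} + q_{i-2} with p_{-2}=0, p_{-1}=1, q_{-2}=1, q_{-1}=0):
  i=0: a_0=38, p_0 = 38*1 + 0 = 38, q_0 = 38*0 + 1 = 1.
  i=1: a_1=1, p_1 = 1*38 + 1 = 39, q_1 = 1*1 + 0 = 1.
  i=2: a_2=1, p_2 = 1*39 + 38 = 77, q_2 = 1*1 + 1 = 2.
  i=3: a_3=1, p_3 = 1*77 + 39 = 116, q_3 = 1*2 + 1 = 3.
  i=4: a_4=1, p_4 = 1*116 + 77 = 193, q_4 = 1*3 + 2 = 5.
  i=5: a_5=76, p_5 = 76*193 + 116 = 14784, q_5 = 76*5 + 3 = 383.
  i=6: a_6=1, p_6 = 1*14784 + 193 = 14977, q_6 = 1*383 + 5 = 388.
  i=7: a_7=1, p_7 = 1*14977 + 14784 = 29761, q_7 = 1*388 + 383 = 771.
  i=8: a_8=1, p_8 = 1*29761 + 14977 = 44738, q_8 = 1*771 + 388 = 1159.
  i=9: a_9=1, p_9 = 1*44738 + 29761 = 74499, q_9 = 1*1159 + 771 = 1930.
Indeed p_4^2 - 1490*q_4^2 = 37249 - 37250 = -1, not +1.
Check: 74499^2 - 1490*1930^2 = 5550101001 - 5550101000 = 1, so (x, y) = (74499, 1930) solves the equation, and by the theorem it is the least positive solution.

(x, y) = (74499, 1930)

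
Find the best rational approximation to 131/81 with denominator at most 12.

Expand x = 131/81 as a continued fraction with the Euclidean algorithm:
  131 = 1*81 + 50, so a_0 = 1.
  81 = 1*50 + 31, so a_1 = 1.
  50 = 1*31 + 19, so a_2 = 1.
  31 = 1*19 + 12, so a_3 = 1.
  19 = 1*12 + 7, so a_4 = 1.
  12 = 1*7 + 5, so a_5 = 1.
  7 = 1*5 + 2, so a_6 = 1.
  5 = 2*2 + 1, so a_7 = 2.
  2 = 2*1 + 0, so a_8 = 2.
so x = [1; 1, 1, 1, 1, 1, 1, 2, 2].
Convergents (p_i = a_i*p_{i-1} + p_{i-2}, q_i = a_i*q_{i-1} + q_{i-2} with p_{-2}=0, p_{-1}=1, q_{-2}=1, q_{-1}=0), until the denominator exceeds 12:
  i=0: a_0=1, p_0 = 1*1 + 0 = 1, q_0 = 1*0 + 1 = 1.
  i=1: a_1=1, p_1 = 1*1 + 1 = 2, q_1 = 1*1 + 0 = 1.
  i=2: a_2=1, p_2 = 1*2 + 1 = 3, q_2 = 1*1 + 1 = 2.
  i=3: a_3=1, p_3 = 1*3 + 2 = 5, q_3 = 1*2 + 1 = 3.
  i=4: a_4=1, p_4 = 1*5 + 3 = 8, q_4 = 1*3 + 2 = 5.
  i=5: a_5=1, p_5 = 1*8 + 5 = 13, q_5 = 1*5 + 3 = 8.
  i=6: a_6=1, p_6 = 1*13 + 8 = 21, q_6 = 1*8 + 5 = 13.
q_6 = 13 > 12, so the last convergent with denominator <= 12 is p_5/q_5 = 13/8.
The closest fraction with denominator <= 12 is either p_5/q_5 or the intermediate fraction (k*p_5 + p_4)/(k*q_5 + q_4) with the largest k >= 1 whose denominator stays <= 12; these approach x as k grows, and every other convergent or intermediate fraction in range is farther away.
Largest k: floor((12 - q_4)/q_5) = floor((12 - 5)/8) = 0.
Since k = 0, no intermediate fraction beyond p_5/q_5 has denominator <= 12, so the convergent 13/8 is the closest (its error is |131*8 - 13*81|/(81*8) = 5/648).

13/8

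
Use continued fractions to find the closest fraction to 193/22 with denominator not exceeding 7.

35/4

Expand x = 193/22 as a continued fraction with the Euclidean algorithm:
  193 = 8*22 + 17, so a_0 = 8.
  22 = 1*17 + 5, so a_1 = 1.
  17 = 3*5 + 2, so a_2 = 3.
  5 = 2*2 + 1, so a_3 = 2.
  2 = 2*1 + 0, so a_4 = 2.
so x = [8; 1, 3, 2, 2].
Convergents (p_i = a_i*p_{i-1} + p_{i-2}, q_i = a_i*q_{i-1} + q_{i-2} with p_{-2}=0, p_{-1}=1, q_{-2}=1, q_{-1}=0), until the denominator exceeds 7:
  i=0: a_0=8, p_0 = 8*1 + 0 = 8, q_0 = 8*0 + 1 = 1.
  i=1: a_1=1, p_1 = 1*8 + 1 = 9, q_1 = 1*1 + 0 = 1.
  i=2: a_2=3, p_2 = 3*9 + 8 = 35, q_2 = 3*1 + 1 = 4.
  i=3: a_3=2, p_3 = 2*35 + 9 = 79, q_3 = 2*4 + 1 = 9.
q_3 = 9 > 7, so the last convergent with denominator <= 7 is p_2/q_2 = 35/4.
The closest fraction with denominator <= 7 is either p_2/q_2 or the intermediate fraction (k*p_2 + p_1)/(k*q_2 + q_1) with the largest k >= 1 whose denominator stays <= 7; these approach x as k grows, and every other convergent or intermediate fraction in range is farther away.
Largest k: floor((7 - q_1)/q_2) = floor((7 - 1)/4) = 1.
That gives (1*35 + 9)/(1*4 + 1) = 44/5.
Compare the errors: |x - 35/4| = |193*4 - 35*22|/(22*4) = 2/88, and |x - 44/5| = |193*5 - 44*22|/(22*5) = 3/110.
Cross-multiplying, 2*110 = 220 < 264 = 3*88, so 2/88 is smaller: the convergent 35/4 is closer to x than 44/5.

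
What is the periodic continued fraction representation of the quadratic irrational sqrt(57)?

[7; (1, 1, 4, 1, 1, 14)]

Write x_i = (sqrt(57) + m_i)/d_i with (m_0, d_0) = (0, 1). a_0 = floor(sqrt(57)) = 7, since 7^2 = 49 <= 57 < 64 = 8^2.
Iterate m_{i+1} = d_i*a_i - m_i, d_{i+1} = (57 - m_{i+1}^2)/d_i, a_{i+1} = floor((a_0 + m_{i+1})/d_{i+1}):
  m_1 = 1*7 - 0 = 7, d_1 = (57 - 7^2)/1 = 8/1 = 8, a_1 = floor((7 + 7)/8) = 1.
  m_2 = 8*1 - 7 = 1, d_2 = (57 - 1^2)/8 = 56/8 = 7, a_2 = floor((7 + 1)/7) = 1.
  m_3 = 7*1 - 1 = 6, d_3 = (57 - 6^2)/7 = 21/7 = 3, a_3 = floor((7 + 6)/3) = 4.
  m_4 = 3*4 - 6 = 6, d_4 = (57 - 6^2)/3 = 21/3 = 7, a_4 = floor((7 + 6)/7) = 1.
  m_5 = 7*1 - 6 = 1, d_5 = (57 - 1^2)/7 = 56/7 = 8, a_5 = floor((7 + 1)/8) = 1.
  m_6 = 8*1 - 1 = 7, d_6 = (57 - 7^2)/8 = 8/8 = 1, a_6 = floor((7 + 7)/1) = 14.
  m_7 = 1*14 - 7 = 7, d_7 = (57 - 7^2)/1 = 8/1 = 8: (m_7, d_7) = (m_1, d_1) = (7, 8), so from here the quotients repeat a_1, ..., a_6; the period length is 6.
Hence the expansion of sqrt(57) is a_0 = 7 followed by the repeating block 1, 1, 4, 1, 1, 14 (period 6).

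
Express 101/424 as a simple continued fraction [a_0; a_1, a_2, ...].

Run the Euclidean algorithm on 101 and 424; the successive quotients are the partial quotients a_0, a_1, ... (each step inverts the fractional part left over by the previous one):
  101 = 0*424 + 101, so a_0 = 0.
  424 = 4*101 + 20, so a_1 = 4.
  101 = 5*20 + 1, so a_2 = 5.
  20 = 20*1 + 0, so a_3 = 20.
The remainder reaches 0 after 4 divisions, so the expansion has 4 partial quotients, read off in order.

[0; 4, 5, 20]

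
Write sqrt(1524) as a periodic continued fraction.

[39; (26, 78)]

Write x_i = (sqrt(1524) + m_i)/d_i with (m_0, d_0) = (0, 1). a_0 = floor(sqrt(1524)) = 39, since 39^2 = 1521 <= 1524 < 1600 = 40^2.
Iterate m_{i+1} = d_i*a_i - m_i, d_{i+1} = (1524 - m_{i+1}^2)/d_i, a_{i+1} = floor((a_0 + m_{i+1})/d_{i+1}):
  m_1 = 1*39 - 0 = 39, d_1 = (1524 - 39^2)/1 = 3/1 = 3, a_1 = floor((39 + 39)/3) = 26.
  m_2 = 3*26 - 39 = 39, d_2 = (1524 - 39^2)/3 = 3/3 = 1, a_2 = floor((39 + 39)/1) = 78.
  m_3 = 1*78 - 39 = 39, d_3 = (1524 - 39^2)/1 = 3/1 = 3: (m_3, d_3) = (m_1, d_1) = (39, 3), so from here the quotients repeat a_1, a_2; the period length is 2.
Hence the expansion of sqrt(1524) is a_0 = 39 followed by the repeating block 26, 78 (period 2).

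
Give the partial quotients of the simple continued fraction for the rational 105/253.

[0; 2, 2, 2, 3, 1, 4]

Run the Euclidean algorithm on 105 and 253; the successive quotients are the partial quotients a_0, a_1, ... (each step inverts the fractional part left over by the previous one):
  105 = 0*253 + 105, so a_0 = 0.
  253 = 2*105 + 43, so a_1 = 2.
  105 = 2*43 + 19, so a_2 = 2.
  43 = 2*19 + 5, so a_3 = 2.
  19 = 3*5 + 4, so a_4 = 3.
  5 = 1*4 + 1, so a_5 = 1.
  4 = 4*1 + 0, so a_6 = 4.
The remainder reaches 0 after 7 divisions, so the expansion has 7 partial quotients, read off in order.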